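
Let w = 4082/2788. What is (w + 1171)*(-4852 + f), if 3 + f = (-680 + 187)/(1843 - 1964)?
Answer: -479669748615/84337 ≈ -5.6875e+6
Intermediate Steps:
f = 130/121 (f = -3 + (-680 + 187)/(1843 - 1964) = -3 - 493/(-121) = -3 - 493*(-1/121) = -3 + 493/121 = 130/121 ≈ 1.0744)
w = 2041/1394 (w = 4082*(1/2788) = 2041/1394 ≈ 1.4641)
(w + 1171)*(-4852 + f) = (2041/1394 + 1171)*(-4852 + 130/121) = (1634415/1394)*(-586962/121) = -479669748615/84337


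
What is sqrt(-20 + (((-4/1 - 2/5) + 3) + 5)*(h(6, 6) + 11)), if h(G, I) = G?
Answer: sqrt(1030)/5 ≈ 6.4187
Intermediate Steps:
sqrt(-20 + (((-4/1 - 2/5) + 3) + 5)*(h(6, 6) + 11)) = sqrt(-20 + (((-4/1 - 2/5) + 3) + 5)*(6 + 11)) = sqrt(-20 + (((-4*1 - 2*1/5) + 3) + 5)*17) = sqrt(-20 + (((-4 - 2/5) + 3) + 5)*17) = sqrt(-20 + ((-22/5 + 3) + 5)*17) = sqrt(-20 + (-7/5 + 5)*17) = sqrt(-20 + (18/5)*17) = sqrt(-20 + 306/5) = sqrt(206/5) = sqrt(1030)/5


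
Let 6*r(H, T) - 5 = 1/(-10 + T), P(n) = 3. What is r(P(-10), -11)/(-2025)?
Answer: -52/127575 ≈ -0.00040760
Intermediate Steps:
r(H, T) = ⅚ + 1/(6*(-10 + T))
r(P(-10), -11)/(-2025) = ((-49 + 5*(-11))/(6*(-10 - 11)))/(-2025) = ((⅙)*(-49 - 55)/(-21))*(-1/2025) = ((⅙)*(-1/21)*(-104))*(-1/2025) = (52/63)*(-1/2025) = -52/127575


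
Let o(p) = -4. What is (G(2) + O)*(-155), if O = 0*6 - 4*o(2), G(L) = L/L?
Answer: -2635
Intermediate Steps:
G(L) = 1
O = 16 (O = 0*6 - 4*(-4) = 0 + 16 = 16)
(G(2) + O)*(-155) = (1 + 16)*(-155) = 17*(-155) = -2635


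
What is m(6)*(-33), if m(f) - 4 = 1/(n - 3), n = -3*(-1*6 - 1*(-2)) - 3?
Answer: -275/2 ≈ -137.50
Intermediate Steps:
n = 9 (n = -3*(-6 + 2) - 3 = -3*(-4) - 3 = 12 - 3 = 9)
m(f) = 25/6 (m(f) = 4 + 1/(9 - 3) = 4 + 1/6 = 4 + ⅙ = 25/6)
m(6)*(-33) = (25/6)*(-33) = -275/2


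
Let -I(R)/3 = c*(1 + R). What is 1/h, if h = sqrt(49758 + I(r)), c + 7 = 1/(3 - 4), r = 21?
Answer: sqrt(174)/2958 ≈ 0.0044594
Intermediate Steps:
c = -8 (c = -7 + 1/(3 - 4) = -7 + 1/(-1) = -7 - 1 = -8)
I(R) = 24 + 24*R (I(R) = -(-24)*(1 + R) = -3*(-8 - 8*R) = 24 + 24*R)
h = 17*sqrt(174) (h = sqrt(49758 + (24 + 24*21)) = sqrt(49758 + (24 + 504)) = sqrt(49758 + 528) = sqrt(50286) = 17*sqrt(174) ≈ 224.25)
1/h = 1/(17*sqrt(174)) = sqrt(174)/2958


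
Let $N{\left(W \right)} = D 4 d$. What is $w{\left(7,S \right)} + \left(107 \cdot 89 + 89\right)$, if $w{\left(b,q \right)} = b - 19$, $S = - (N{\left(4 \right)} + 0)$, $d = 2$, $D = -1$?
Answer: $9600$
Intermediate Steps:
$N{\left(W \right)} = -8$ ($N{\left(W \right)} = \left(-1\right) 4 \cdot 2 = \left(-4\right) 2 = -8$)
$S = 8$ ($S = - (-8 + 0) = \left(-1\right) \left(-8\right) = 8$)
$w{\left(b,q \right)} = -19 + b$ ($w{\left(b,q \right)} = b - 19 = -19 + b$)
$w{\left(7,S \right)} + \left(107 \cdot 89 + 89\right) = \left(-19 + 7\right) + \left(107 \cdot 89 + 89\right) = -12 + \left(9523 + 89\right) = -12 + 9612 = 9600$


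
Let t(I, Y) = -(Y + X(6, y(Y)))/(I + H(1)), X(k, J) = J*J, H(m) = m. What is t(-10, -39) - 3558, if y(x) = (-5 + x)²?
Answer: 3716035/9 ≈ 4.1289e+5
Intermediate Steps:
X(k, J) = J²
t(I, Y) = -(Y + (-5 + Y)⁴)/(1 + I) (t(I, Y) = -(Y + ((-5 + Y)²)²)/(I + 1) = -(Y + (-5 + Y)⁴)/(1 + I))
t(-10, -39) - 3558 = (-1*(-39) - (-5 - 39)⁴)/(1 - 10) - 3558 = (39 - 1*(-44)⁴)/(-9) - 3558 = -(39 - 1*3748096)/9 - 3558 = -(39 - 3748096)/9 - 3558 = -⅑*(-3748057) - 3558 = 3748057/9 - 3558 = 3716035/9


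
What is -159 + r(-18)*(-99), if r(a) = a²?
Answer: -32235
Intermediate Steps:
-159 + r(-18)*(-99) = -159 + (-18)²*(-99) = -159 + 324*(-99) = -159 - 32076 = -32235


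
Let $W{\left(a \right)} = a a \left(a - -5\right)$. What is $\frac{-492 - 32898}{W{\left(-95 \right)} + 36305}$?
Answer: $\frac{6678}{155189} \approx 0.043031$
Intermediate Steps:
$W{\left(a \right)} = a^{2} \left(5 + a\right)$ ($W{\left(a \right)} = a^{2} \left(a + 5\right) = a^{2} \left(5 + a\right)$)
$\frac{-492 - 32898}{W{\left(-95 \right)} + 36305} = \frac{-492 - 32898}{\left(-95\right)^{2} \left(5 - 95\right) + 36305} = - \frac{33390}{9025 \left(-90\right) + 36305} = - \frac{33390}{-812250 + 36305} = - \frac{33390}{-775945} = \left(-33390\right) \left(- \frac{1}{775945}\right) = \frac{6678}{155189}$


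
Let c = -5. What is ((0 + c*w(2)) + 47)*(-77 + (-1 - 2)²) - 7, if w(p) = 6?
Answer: -1163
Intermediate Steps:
((0 + c*w(2)) + 47)*(-77 + (-1 - 2)²) - 7 = ((0 - 5*6) + 47)*(-77 + (-1 - 2)²) - 7 = ((0 - 30) + 47)*(-77 + (-3)²) - 7 = (-30 + 47)*(-77 + 9) - 7 = 17*(-68) - 7 = -1156 - 7 = -1163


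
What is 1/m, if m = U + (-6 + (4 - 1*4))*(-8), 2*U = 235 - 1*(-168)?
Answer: 2/499 ≈ 0.0040080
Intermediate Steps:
U = 403/2 (U = (235 - 1*(-168))/2 = (235 + 168)/2 = (½)*403 = 403/2 ≈ 201.50)
m = 499/2 (m = 403/2 + (-6 + (4 - 1*4))*(-8) = 403/2 + (-6 + (4 - 4))*(-8) = 403/2 + (-6 + 0)*(-8) = 403/2 - 6*(-8) = 403/2 + 48 = 499/2 ≈ 249.50)
1/m = 1/(499/2) = 2/499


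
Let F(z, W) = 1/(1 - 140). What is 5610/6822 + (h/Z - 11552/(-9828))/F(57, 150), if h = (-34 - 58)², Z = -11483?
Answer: -642705061441/10693004049 ≈ -60.105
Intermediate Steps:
h = 8464 (h = (-92)² = 8464)
F(z, W) = -1/139 (F(z, W) = 1/(-139) = -1/139)
5610/6822 + (h/Z - 11552/(-9828))/F(57, 150) = 5610/6822 + (8464/(-11483) - 11552/(-9828))/(-1/139) = 5610*(1/6822) + (8464*(-1/11483) - 11552*(-1/9828))*(-139) = 935/1137 + (-8464/11483 + 2888/2457)*(-139) = 935/1137 + (12366856/28213731)*(-139) = 935/1137 - 1718992984/28213731 = -642705061441/10693004049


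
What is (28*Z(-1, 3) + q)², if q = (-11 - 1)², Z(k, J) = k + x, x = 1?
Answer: 20736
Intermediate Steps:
Z(k, J) = 1 + k (Z(k, J) = k + 1 = 1 + k)
q = 144 (q = (-12)² = 144)
(28*Z(-1, 3) + q)² = (28*(1 - 1) + 144)² = (28*0 + 144)² = (0 + 144)² = 144² = 20736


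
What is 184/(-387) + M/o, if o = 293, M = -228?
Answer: -142148/113391 ≈ -1.2536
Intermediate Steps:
184/(-387) + M/o = 184/(-387) - 228/293 = 184*(-1/387) - 228*1/293 = -184/387 - 228/293 = -142148/113391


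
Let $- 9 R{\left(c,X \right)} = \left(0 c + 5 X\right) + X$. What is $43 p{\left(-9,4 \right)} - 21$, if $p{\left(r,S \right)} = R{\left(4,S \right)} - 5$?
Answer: $- \frac{1052}{3} \approx -350.67$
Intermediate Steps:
$R{\left(c,X \right)} = - \frac{2 X}{3}$ ($R{\left(c,X \right)} = - \frac{\left(0 c + 5 X\right) + X}{9} = - \frac{\left(0 + 5 X\right) + X}{9} = - \frac{5 X + X}{9} = - \frac{6 X}{9} = - \frac{2 X}{3}$)
$p{\left(r,S \right)} = -5 - \frac{2 S}{3}$ ($p{\left(r,S \right)} = - \frac{2 S}{3} - 5 = -5 - \frac{2 S}{3}$)
$43 p{\left(-9,4 \right)} - 21 = 43 \left(-5 - \frac{8}{3}\right) - 21 = 43 \left(- \frac{23}{3}\right) - 21 = - \frac{989}{3} - 21 = - \frac{1052}{3}$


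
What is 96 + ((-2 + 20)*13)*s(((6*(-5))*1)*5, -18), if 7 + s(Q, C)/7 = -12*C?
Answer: 342438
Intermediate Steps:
s(Q, C) = -49 - 84*C (s(Q, C) = -49 + 7*(-12*C) = -49 - 84*C)
96 + ((-2 + 20)*13)*s(((6*(-5))*1)*5, -18) = 96 + ((-2 + 20)*13)*(-49 - 84*(-18)) = 96 + (18*13)*(-49 + 1512) = 96 + 234*1463 = 96 + 342342 = 342438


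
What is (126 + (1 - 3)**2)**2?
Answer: 16900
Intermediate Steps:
(126 + (1 - 3)**2)**2 = (126 + (-2)**2)**2 = (126 + 4)**2 = 130**2 = 16900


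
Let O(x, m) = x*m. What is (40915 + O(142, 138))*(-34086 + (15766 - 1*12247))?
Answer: -1849639737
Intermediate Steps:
O(x, m) = m*x
(40915 + O(142, 138))*(-34086 + (15766 - 1*12247)) = (40915 + 138*142)*(-34086 + (15766 - 1*12247)) = (40915 + 19596)*(-34086 + (15766 - 12247)) = 60511*(-34086 + 3519) = 60511*(-30567) = -1849639737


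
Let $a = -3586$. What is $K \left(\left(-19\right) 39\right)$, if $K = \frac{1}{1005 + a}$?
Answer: $\frac{741}{2581} \approx 0.2871$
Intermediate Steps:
$K = - \frac{1}{2581}$ ($K = \frac{1}{1005 - 3586} = \frac{1}{-2581} = - \frac{1}{2581} \approx -0.00038745$)
$K \left(\left(-19\right) 39\right) = - \frac{\left(-19\right) 39}{2581} = \left(- \frac{1}{2581}\right) \left(-741\right) = \frac{741}{2581}$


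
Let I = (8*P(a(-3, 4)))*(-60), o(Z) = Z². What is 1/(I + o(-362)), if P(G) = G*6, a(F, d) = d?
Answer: 1/119524 ≈ 8.3665e-6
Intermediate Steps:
P(G) = 6*G
I = -11520 (I = (8*(6*4))*(-60) = (8*24)*(-60) = 192*(-60) = -11520)
1/(I + o(-362)) = 1/(-11520 + (-362)²) = 1/(-11520 + 131044) = 1/119524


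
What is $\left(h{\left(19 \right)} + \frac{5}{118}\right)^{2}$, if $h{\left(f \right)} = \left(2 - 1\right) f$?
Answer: $\frac{5049009}{13924} \approx 362.61$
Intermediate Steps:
$h{\left(f \right)} = f$ ($h{\left(f \right)} = 1 f = f$)
$\left(h{\left(19 \right)} + \frac{5}{118}\right)^{2} = \left(19 + \frac{5}{118}\right)^{2} = \left(\frac{2247}{118}\right)^{2} = \frac{5049009}{13924}$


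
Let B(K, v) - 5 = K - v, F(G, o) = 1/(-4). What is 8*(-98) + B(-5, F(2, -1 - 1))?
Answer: -3135/4 ≈ -783.75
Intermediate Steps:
F(G, o) = -¼
B(K, v) = 5 + K - v (B(K, v) = 5 + (K - v) = 5 + K - v)
8*(-98) + B(-5, F(2, -1 - 1)) = 8*(-98) + (5 - 5 - 1*(-¼)) = -784 + (5 - 5 + ¼) = -784 + ¼ = -3135/4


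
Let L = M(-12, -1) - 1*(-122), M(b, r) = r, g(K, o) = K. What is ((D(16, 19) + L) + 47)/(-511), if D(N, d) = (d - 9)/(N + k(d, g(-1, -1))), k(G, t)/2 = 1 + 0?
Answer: -1517/4599 ≈ -0.32985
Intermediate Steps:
k(G, t) = 2 (k(G, t) = 2*(1 + 0) = 2*1 = 2)
D(N, d) = (-9 + d)/(2 + N) (D(N, d) = (d - 9)/(N + 2) = (-9 + d)/(2 + N))
L = 121 (L = -1 - 1*(-122) = -1 + 122 = 121)
((D(16, 19) + L) + 47)/(-511) = (((-9 + 19)/(2 + 16) + 121) + 47)/(-511) = ((10/18 + 121) + 47)*(-1/511) = (((1/18)*10 + 121) + 47)*(-1/511) = ((5/9 + 121) + 47)*(-1/511) = (1094/9 + 47)*(-1/511) = (1517/9)*(-1/511) = -1517/4599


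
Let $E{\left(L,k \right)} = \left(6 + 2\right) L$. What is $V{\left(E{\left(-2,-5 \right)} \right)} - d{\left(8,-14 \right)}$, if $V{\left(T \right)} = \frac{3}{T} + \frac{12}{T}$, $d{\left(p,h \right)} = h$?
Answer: $\frac{209}{16} \approx 13.063$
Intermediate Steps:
$E{\left(L,k \right)} = 8 L$
$V{\left(T \right)} = \frac{15}{T}$
$V{\left(E{\left(-2,-5 \right)} \right)} - d{\left(8,-14 \right)} = \frac{15}{8 \left(-2\right)} - -14 = \frac{15}{-16} + 14 = 15 \left(- \frac{1}{16}\right) + 14 = - \frac{15}{16} + 14 = \frac{209}{16}$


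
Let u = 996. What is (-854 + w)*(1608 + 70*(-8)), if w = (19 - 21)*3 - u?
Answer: -1945088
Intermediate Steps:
w = -1002 (w = (19 - 21)*3 - 1*996 = -2*3 - 996 = -6 - 996 = -1002)
(-854 + w)*(1608 + 70*(-8)) = (-854 - 1002)*(1608 + 70*(-8)) = -1856*(1608 - 560) = -1856*1048 = -1945088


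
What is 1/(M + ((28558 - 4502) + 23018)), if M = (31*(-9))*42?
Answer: 1/35356 ≈ 2.8284e-5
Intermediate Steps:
M = -11718 (M = -279*42 = -11718)
1/(M + ((28558 - 4502) + 23018)) = 1/(-11718 + ((28558 - 4502) + 23018)) = 1/(-11718 + (24056 + 23018)) = 1/(-11718 + 47074) = 1/35356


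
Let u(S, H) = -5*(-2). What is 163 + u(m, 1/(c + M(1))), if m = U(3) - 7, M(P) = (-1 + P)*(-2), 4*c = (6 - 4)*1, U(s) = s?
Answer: 173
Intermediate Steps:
c = ½ (c = ((6 - 4)*1)/4 = (2*1)/4 = (¼)*2 = ½ ≈ 0.50000)
M(P) = 2 - 2*P
m = -4 (m = 3 - 7 = -4)
u(S, H) = 10
163 + u(m, 1/(c + M(1))) = 163 + 10 = 173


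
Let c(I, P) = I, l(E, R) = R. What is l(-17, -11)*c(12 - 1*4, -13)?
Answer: -88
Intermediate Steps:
l(-17, -11)*c(12 - 1*4, -13) = -11*(12 - 1*4) = -11*(12 - 4) = -11*8 = -88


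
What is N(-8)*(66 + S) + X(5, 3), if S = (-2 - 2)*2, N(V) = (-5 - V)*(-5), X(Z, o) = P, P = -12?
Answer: -882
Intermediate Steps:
X(Z, o) = -12
N(V) = 25 + 5*V
S = -8 (S = -4*2 = -8)
N(-8)*(66 + S) + X(5, 3) = (25 + 5*(-8))*(66 - 8) - 12 = (25 - 40)*58 - 12 = -15*58 - 12 = -870 - 12 = -882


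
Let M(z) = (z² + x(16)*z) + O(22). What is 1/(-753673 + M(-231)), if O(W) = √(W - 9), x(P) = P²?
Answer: -759448/576761264691 - √13/576761264691 ≈ -1.3168e-6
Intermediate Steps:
O(W) = √(-9 + W)
M(z) = √13 + z² + 256*z (M(z) = (z² + 16²*z) + √(-9 + 22) = (z² + 256*z) + √13 = √13 + z² + 256*z)
1/(-753673 + M(-231)) = 1/(-753673 + (√13 + (-231)² + 256*(-231))) = 1/(-753673 + (√13 + 53361 - 59136)) = 1/(-753673 + (-5775 + √13)) = 1/(-759448 + √13)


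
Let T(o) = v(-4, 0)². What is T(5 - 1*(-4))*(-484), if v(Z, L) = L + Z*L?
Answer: 0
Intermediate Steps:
v(Z, L) = L + L*Z
T(o) = 0 (T(o) = (0*(1 - 4))² = (0*(-3))² = 0² = 0)
T(5 - 1*(-4))*(-484) = 0*(-484) = 0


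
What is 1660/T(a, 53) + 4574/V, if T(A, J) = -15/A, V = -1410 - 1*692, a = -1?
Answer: 342071/3153 ≈ 108.49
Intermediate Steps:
V = -2102 (V = -1410 - 692 = -2102)
1660/T(a, 53) + 4574/V = 1660/((-15/(-1))) + 4574/(-2102) = 1660/((-15*(-1))) + 4574*(-1/2102) = 1660/15 - 2287/1051 = 1660*(1/15) - 2287/1051 = 332/3 - 2287/1051 = 342071/3153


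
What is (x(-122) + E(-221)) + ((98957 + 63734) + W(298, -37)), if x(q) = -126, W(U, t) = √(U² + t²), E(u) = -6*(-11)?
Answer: 162631 + √90173 ≈ 1.6293e+5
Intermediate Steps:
E(u) = 66
(x(-122) + E(-221)) + ((98957 + 63734) + W(298, -37)) = (-126 + 66) + ((98957 + 63734) + √(298² + (-37)²)) = -60 + (162691 + √(88804 + 1369)) = -60 + (162691 + √90173) = 162631 + √90173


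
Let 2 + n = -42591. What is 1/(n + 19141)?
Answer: -1/23452 ≈ -4.2640e-5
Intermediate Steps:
n = -42593 (n = -2 - 42591 = -42593)
1/(n + 19141) = 1/(-42593 + 19141) = 1/(-23452) = -1/23452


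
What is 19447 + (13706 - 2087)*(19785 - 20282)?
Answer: -5755196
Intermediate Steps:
19447 + (13706 - 2087)*(19785 - 20282) = 19447 + 11619*(-497) = 19447 - 5774643 = -5755196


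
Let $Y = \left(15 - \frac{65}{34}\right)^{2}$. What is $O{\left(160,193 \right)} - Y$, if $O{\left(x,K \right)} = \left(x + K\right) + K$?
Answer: $\frac{433151}{1156} \approx 374.7$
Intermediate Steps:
$O{\left(x,K \right)} = x + 2 K$ ($O{\left(x,K \right)} = \left(K + x\right) + K = x + 2 K$)
$Y = \frac{198025}{1156}$ ($Y = \left(15 - \frac{65}{34}\right)^{2} = \left(\frac{445}{34}\right)^{2} = \frac{198025}{1156} \approx 171.3$)
$O{\left(160,193 \right)} - Y = \left(160 + 2 \cdot 193\right) - \frac{198025}{1156} = \left(160 + 386\right) - \frac{198025}{1156} = 546 - \frac{198025}{1156} = \frac{433151}{1156}$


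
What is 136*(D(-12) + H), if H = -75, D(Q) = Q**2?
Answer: 9384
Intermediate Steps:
136*(D(-12) + H) = 136*((-12)**2 - 75) = 136*(144 - 75) = 136*69 = 9384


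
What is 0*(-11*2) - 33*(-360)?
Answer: 11880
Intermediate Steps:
0*(-11*2) - 33*(-360) = 0*(-22) + 11880 = 0 + 11880 = 11880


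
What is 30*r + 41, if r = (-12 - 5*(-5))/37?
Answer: 1907/37 ≈ 51.541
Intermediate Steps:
r = 13/37 (r = (-12 - 1*(-25))*(1/37) = (-12 + 25)*(1/37) = 13*(1/37) = 13/37 ≈ 0.35135)
30*r + 41 = 30*(13/37) + 41 = 390/37 + 41 = 1907/37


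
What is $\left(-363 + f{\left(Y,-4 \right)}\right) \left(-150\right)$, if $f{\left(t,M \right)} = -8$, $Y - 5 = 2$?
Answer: $55650$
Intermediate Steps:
$Y = 7$ ($Y = 5 + 2 = 7$)
$\left(-363 + f{\left(Y,-4 \right)}\right) \left(-150\right) = \left(-363 - 8\right) \left(-150\right) = \left(-371\right) \left(-150\right) = 55650$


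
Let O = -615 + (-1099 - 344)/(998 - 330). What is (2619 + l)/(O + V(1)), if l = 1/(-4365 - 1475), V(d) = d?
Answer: -2554258153/600928700 ≈ -4.2505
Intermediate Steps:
O = -412263/668 (O = -615 - 1443/668 = -412263/668 ≈ -617.16)
l = -1/5840 (l = 1/(-5840) = -1/5840 ≈ -0.00017123)
(2619 + l)/(O + V(1)) = (2619 - 1/5840)/(-412263/668 + 1) = 15294959/(5840*(-411595/668)) = (15294959/5840)*(-668/411595) = -2554258153/600928700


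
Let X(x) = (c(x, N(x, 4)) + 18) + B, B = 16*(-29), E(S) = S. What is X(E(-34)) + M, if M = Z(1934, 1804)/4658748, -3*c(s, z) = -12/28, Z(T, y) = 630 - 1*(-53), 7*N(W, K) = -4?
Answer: -14539947727/32611236 ≈ -445.86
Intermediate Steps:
N(W, K) = -4/7 (N(W, K) = (⅐)*(-4) = -4/7)
B = -464
Z(T, y) = 683 (Z(T, y) = 630 + 53 = 683)
c(s, z) = ⅐ (c(s, z) = -(-4)/28 = -⅓*(-3/7) = ⅐)
X(x) = -3121/7 (X(x) = (⅐ + 18) - 464 = 127/7 - 464 = -3121/7)
M = 683/4658748 ≈ 0.00014661
X(E(-34)) + M = -3121/7 + 683/4658748 = -14539947727/32611236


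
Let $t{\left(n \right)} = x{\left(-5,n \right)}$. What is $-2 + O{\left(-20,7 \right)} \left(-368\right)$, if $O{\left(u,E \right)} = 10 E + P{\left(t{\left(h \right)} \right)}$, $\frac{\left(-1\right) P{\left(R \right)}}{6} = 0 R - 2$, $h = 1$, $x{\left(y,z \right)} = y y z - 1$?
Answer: $-30178$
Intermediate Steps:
$x{\left(y,z \right)} = -1 + z y^{2}$ ($x{\left(y,z \right)} = y^{2} z - 1 = z y^{2} - 1 = -1 + z y^{2}$)
$t{\left(n \right)} = -1 + 25 n$ ($t{\left(n \right)} = -1 + n \left(-5\right)^{2} = -1 + n 25 = -1 + 25 n$)
$P{\left(R \right)} = 12$ ($P{\left(R \right)} = - 6 \left(0 R - 2\right) = - 6 \left(0 - 2\right) = \left(-6\right) \left(-2\right) = 12$)
$O{\left(u,E \right)} = 12 + 10 E$ ($O{\left(u,E \right)} = 10 E + 12 = 12 + 10 E$)
$-2 + O{\left(-20,7 \right)} \left(-368\right) = -2 + \left(12 + 10 \cdot 7\right) \left(-368\right) = -2 + \left(12 + 70\right) \left(-368\right) = -2 + 82 \left(-368\right) = -2 - 30176 = -30178$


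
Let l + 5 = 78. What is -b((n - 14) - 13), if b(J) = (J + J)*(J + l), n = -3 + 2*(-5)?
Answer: 2640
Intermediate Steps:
l = 73 (l = -5 + 78 = 73)
n = -13 (n = -3 - 10 = -13)
b(J) = 2*J*(73 + J) (b(J) = (J + J)*(J + 73) = (2*J)*(73 + J) = 2*J*(73 + J))
-b((n - 14) - 13) = -2*((-13 - 14) - 13)*(73 + ((-13 - 14) - 13)) = -2*(-27 - 13)*(73 + (-27 - 13)) = -2*(-40)*(73 - 40) = -2*(-40)*33 = -1*(-2640) = 2640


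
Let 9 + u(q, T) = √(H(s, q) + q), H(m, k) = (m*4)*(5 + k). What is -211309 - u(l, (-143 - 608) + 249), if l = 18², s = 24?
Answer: -211300 - 2*√7977 ≈ -2.1148e+5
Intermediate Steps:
l = 324
H(m, k) = 4*m*(5 + k) (H(m, k) = (4*m)*(5 + k) = 4*m*(5 + k))
u(q, T) = -9 + √(480 + 97*q) (u(q, T) = -9 + √(4*24*(5 + q) + q) = -9 + √((480 + 96*q) + q) = -9 + √(480 + 97*q))
-211309 - u(l, (-143 - 608) + 249) = -211309 - (-9 + √(480 + 97*324)) = -211309 - (-9 + √(480 + 31428)) = -211309 - (-9 + √31908) = -211309 - (-9 + 2*√7977) = -211309 + (9 - 2*√7977) = -211300 - 2*√7977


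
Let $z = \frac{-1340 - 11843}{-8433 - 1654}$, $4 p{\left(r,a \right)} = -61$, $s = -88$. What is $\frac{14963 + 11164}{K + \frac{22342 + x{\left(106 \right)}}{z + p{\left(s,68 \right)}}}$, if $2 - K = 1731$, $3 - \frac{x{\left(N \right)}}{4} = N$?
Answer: $- \frac{326631045}{41278307} \approx -7.9129$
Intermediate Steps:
$p{\left(r,a \right)} = - \frac{61}{4}$ ($p{\left(r,a \right)} = \frac{1}{4} \left(-61\right) = - \frac{61}{4}$)
$x{\left(N \right)} = 12 - 4 N$
$K = -1729$ ($K = 2 - 1731 = -1729$)
$z = \frac{13183}{10087}$ ($z = - \frac{13183}{-10087} = \left(-13183\right) \left(- \frac{1}{10087}\right) = \frac{13183}{10087} \approx 1.3069$)
$\frac{14963 + 11164}{K + \frac{22342 + x{\left(106 \right)}}{z + p{\left(s,68 \right)}}} = \frac{14963 + 11164}{-1729 + \frac{22342 + \left(12 - 424\right)}{\frac{13183}{10087} - \frac{61}{4}}} = \frac{26127}{-1729 + \frac{22342 + \left(12 - 424\right)}{- \frac{562575}{40348}}} = \frac{26127}{-1729 + \left(22342 - 412\right) \left(- \frac{40348}{562575}\right)} = \frac{26127}{-1729 + 21930 \left(- \frac{40348}{562575}\right)} = \frac{26127}{-1729 - \frac{58988776}{37505}} = \frac{26127}{- \frac{123834921}{37505}} = 26127 \left(- \frac{37505}{123834921}\right) = - \frac{326631045}{41278307}$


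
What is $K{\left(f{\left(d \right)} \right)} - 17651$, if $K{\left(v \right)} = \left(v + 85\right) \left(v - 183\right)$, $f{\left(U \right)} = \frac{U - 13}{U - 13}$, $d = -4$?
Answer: $-33303$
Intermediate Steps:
$f{\left(U \right)} = 1$ ($f{\left(U \right)} = \frac{-13 + U}{-13 + U} = 1$)
$K{\left(v \right)} = \left(-183 + v\right) \left(85 + v\right)$ ($K{\left(v \right)} = \left(85 + v\right) \left(-183 + v\right) = \left(-183 + v\right) \left(85 + v\right)$)
$K{\left(f{\left(d \right)} \right)} - 17651 = \left(-15555 + 1^{2} - 98\right) - 17651 = \left(-15555 + 1 - 98\right) - 17651 = -15652 - 17651 = -33303$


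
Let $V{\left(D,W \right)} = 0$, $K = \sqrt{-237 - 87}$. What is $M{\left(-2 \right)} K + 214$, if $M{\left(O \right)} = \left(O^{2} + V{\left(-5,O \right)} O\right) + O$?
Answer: $214 + 36 i \approx 214.0 + 36.0 i$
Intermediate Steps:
$K = 18 i$ ($K = \sqrt{-324} = 18 i \approx 18.0 i$)
$M{\left(O \right)} = O + O^{2}$ ($M{\left(O \right)} = \left(O^{2} + 0 O\right) + O = \left(O^{2} + 0\right) + O = O^{2} + O = O + O^{2}$)
$M{\left(-2 \right)} K + 214 = - 2 \left(1 - 2\right) 18 i + 214 = \left(-2\right) \left(-1\right) 18 i + 214 = 2 \cdot 18 i + 214 = 36 i + 214 = 214 + 36 i$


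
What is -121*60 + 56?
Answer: -7204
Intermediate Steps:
-121*60 + 56 = -7260 + 56 = -7204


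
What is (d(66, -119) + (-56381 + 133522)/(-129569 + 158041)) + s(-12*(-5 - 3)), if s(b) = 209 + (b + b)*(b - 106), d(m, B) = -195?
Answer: -54190491/28472 ≈ -1903.3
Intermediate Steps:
s(b) = 209 + 2*b*(-106 + b) (s(b) = 209 + (2*b)*(-106 + b) = 209 + 2*b*(-106 + b))
(d(66, -119) + (-56381 + 133522)/(-129569 + 158041)) + s(-12*(-5 - 3)) = (-195 + (-56381 + 133522)/(-129569 + 158041)) + (209 - (-2544)*(-5 - 3) + 2*(-12*(-5 - 3))²) = (-195 + 77141/28472) + (209 - (-2544)*(-8) + 2*(-12*(-8))²) = (-195 + 77141*(1/28472)) + (209 - 212*96 + 2*96²) = (-195 + 77141/28472) + (209 - 20352 + 2*9216) = -5474899/28472 + (209 - 20352 + 18432) = -5474899/28472 - 1711 = -54190491/28472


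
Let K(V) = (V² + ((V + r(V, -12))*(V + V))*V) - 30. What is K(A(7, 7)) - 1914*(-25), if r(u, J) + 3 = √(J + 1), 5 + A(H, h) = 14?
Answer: 48873 + 162*I*√11 ≈ 48873.0 + 537.29*I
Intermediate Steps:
A(H, h) = 9 (A(H, h) = -5 + 14 = 9)
r(u, J) = -3 + √(1 + J) (r(u, J) = -3 + √(J + 1) = -3 + √(1 + J))
K(V) = -30 + V² + 2*V²*(-3 + V + I*√11) (K(V) = (V² + ((V + (-3 + √(1 - 12)))*(V + V))*V) - 30 = (V² + ((V + (-3 + √(-11)))*(2*V))*V) - 30 = (V² + ((V + (-3 + I*√11))*(2*V))*V) - 30 = (V² + ((-3 + V + I*√11)*(2*V))*V) - 30 = (V² + (2*V*(-3 + V + I*√11))*V) - 30 = (V² + 2*V²*(-3 + V + I*√11)) - 30 = -30 + V² + 2*V²*(-3 + V + I*√11))
K(A(7, 7)) - 1914*(-25) = (-30 + 9² + 2*9³ + 2*9²*(-3 + I*√11)) - 1914*(-25) = (-30 + 81 + 2*729 + 2*81*(-3 + I*√11)) + 47850 = (-30 + 81 + 1458 + (-486 + 162*I*√11)) + 47850 = (1023 + 162*I*√11) + 47850 = 48873 + 162*I*√11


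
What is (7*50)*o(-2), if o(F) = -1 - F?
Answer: 350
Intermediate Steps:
(7*50)*o(-2) = (7*50)*(-1 - 1*(-2)) = 350*(-1 + 2) = 350*1 = 350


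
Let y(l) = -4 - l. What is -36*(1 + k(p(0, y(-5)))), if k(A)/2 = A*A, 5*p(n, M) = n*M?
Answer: -36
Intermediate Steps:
p(n, M) = M*n/5 (p(n, M) = (n*M)/5 = (M*n)/5 = M*n/5)
k(A) = 2*A² (k(A) = 2*(A*A) = 2*A²)
-36*(1 + k(p(0, y(-5)))) = -36*(1 + 2*((⅕)*(-4 - 1*(-5))*0)²) = -36*(1 + 2*((⅕)*(-4 + 5)*0)²) = -36*(1 + 2*((⅕)*1*0)²) = -36*(1 + 2*0²) = -36*(1 + 2*0) = -36*(1 + 0) = -36*1 = -36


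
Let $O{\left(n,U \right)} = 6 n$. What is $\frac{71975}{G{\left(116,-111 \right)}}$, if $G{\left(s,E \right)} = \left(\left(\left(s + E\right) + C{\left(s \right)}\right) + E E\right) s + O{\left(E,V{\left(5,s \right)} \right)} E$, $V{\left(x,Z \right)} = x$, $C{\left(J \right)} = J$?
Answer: $\frac{71975}{1517198} \approx 0.047439$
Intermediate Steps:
$G{\left(s,E \right)} = 6 E^{2} + s \left(E + E^{2} + 2 s\right)$ ($G{\left(s,E \right)} = \left(\left(\left(s + E\right) + s\right) + E E\right) s + 6 E E = \left(\left(\left(E + s\right) + s\right) + E^{2}\right) s + 6 E^{2} = \left(\left(E + 2 s\right) + E^{2}\right) s + 6 E^{2} = \left(E + E^{2} + 2 s\right) s + 6 E^{2} = s \left(E + E^{2} + 2 s\right) + 6 E^{2} = 6 E^{2} + s \left(E + E^{2} + 2 s\right)$)
$\frac{71975}{G{\left(116,-111 \right)}} = \frac{71975}{2 \cdot 116^{2} + 6 \left(-111\right)^{2} - 12876 + 116 \left(-111\right)^{2}} = \frac{71975}{2 \cdot 13456 + 6 \cdot 12321 - 12876 + 116 \cdot 12321} = \frac{71975}{26912 + 73926 - 12876 + 1429236} = \frac{71975}{1517198}$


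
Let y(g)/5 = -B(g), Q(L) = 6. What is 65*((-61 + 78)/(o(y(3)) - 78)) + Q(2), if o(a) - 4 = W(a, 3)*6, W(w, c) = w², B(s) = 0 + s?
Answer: 8761/1276 ≈ 6.8660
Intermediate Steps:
B(s) = s
y(g) = -5*g (y(g) = 5*(-g) = -5*g)
o(a) = 4 + 6*a² (o(a) = 4 + a²*6 = 4 + 6*a²)
65*((-61 + 78)/(o(y(3)) - 78)) + Q(2) = 65*((-61 + 78)/((4 + 6*(-5*3)²) - 78)) + 6 = 65*(17/((4 + 6*(-15)²) - 78)) + 6 = 65*(17/((4 + 6*225) - 78)) + 6 = 65*(17/((4 + 1350) - 78)) + 6 = 65*(17/(1354 - 78)) + 6 = 65*(17/1276) + 6 = 1105/1276 + 6 = 8761/1276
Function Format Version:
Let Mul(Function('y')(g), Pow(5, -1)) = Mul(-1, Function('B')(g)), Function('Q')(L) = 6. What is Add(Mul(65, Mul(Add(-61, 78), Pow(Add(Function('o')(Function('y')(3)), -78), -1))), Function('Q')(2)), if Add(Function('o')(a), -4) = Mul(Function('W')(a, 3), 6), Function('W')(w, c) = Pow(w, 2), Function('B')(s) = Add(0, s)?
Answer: Rational(8761, 1276) ≈ 6.8660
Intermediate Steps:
Function('B')(s) = s
Function('y')(g) = Mul(-5, g) (Function('y')(g) = Mul(5, Mul(-1, g)) = Mul(-5, g))
Function('o')(a) = Add(4, Mul(6, Pow(a, 2))) (Function('o')(a) = Add(4, Mul(Pow(a, 2), 6)) = Add(4, Mul(6, Pow(a, 2))))
Add(Mul(65, Mul(Add(-61, 78), Pow(Add(Function('o')(Function('y')(3)), -78), -1))), Function('Q')(2)) = Add(Mul(65, Mul(Add(-61, 78), Pow(Add(Add(4, Mul(6, Pow(Mul(-5, 3), 2))), -78), -1))), 6) = Add(Mul(65, Mul(17, Pow(Add(Add(4, Mul(6, Pow(-15, 2))), -78), -1))), 6) = Add(Mul(65, Mul(17, Pow(Add(Add(4, Mul(6, 225)), -78), -1))), 6) = Add(Mul(65, Mul(17, Pow(Add(Add(4, 1350), -78), -1))), 6) = Add(Mul(65, Mul(17, Pow(Add(1354, -78), -1))), 6) = Add(Mul(65, Mul(17, Pow(1276, -1))), 6) = Add(Mul(65, Mul(17, Rational(1, 1276))), 6) = Add(Mul(65, Rational(17, 1276)), 6) = Add(Rational(1105, 1276), 6) = Rational(8761, 1276)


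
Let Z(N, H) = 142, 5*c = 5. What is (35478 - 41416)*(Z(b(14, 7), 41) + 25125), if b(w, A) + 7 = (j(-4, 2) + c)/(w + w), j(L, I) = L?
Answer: -150035446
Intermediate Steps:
c = 1 (c = (⅕)*5 = 1)
b(w, A) = -7 - 3/(2*w) (b(w, A) = -7 + (-4 + 1)/(w + w) = -7 - 3*1/(2*w) = -7 - 3/(2*w))
(35478 - 41416)*(Z(b(14, 7), 41) + 25125) = (35478 - 41416)*(142 + 25125) = -5938*25267 = -150035446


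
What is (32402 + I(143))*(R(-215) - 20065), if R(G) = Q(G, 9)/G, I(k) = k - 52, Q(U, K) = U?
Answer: -651939552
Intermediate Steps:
I(k) = -52 + k
R(G) = 1 (R(G) = G/G = 1)
(32402 + I(143))*(R(-215) - 20065) = (32402 + (-52 + 143))*(1 - 20065) = (32402 + 91)*(-20064) = 32493*(-20064) = -651939552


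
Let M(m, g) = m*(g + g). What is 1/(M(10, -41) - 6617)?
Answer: -1/7437 ≈ -0.00013446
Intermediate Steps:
M(m, g) = 2*g*m (M(m, g) = m*(2*g) = 2*g*m)
1/(M(10, -41) - 6617) = 1/(2*(-41)*10 - 6617) = 1/(-820 - 6617) = 1/(-7437) = -1/7437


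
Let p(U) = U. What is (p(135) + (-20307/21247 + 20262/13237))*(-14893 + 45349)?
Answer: 1161286845088320/281246539 ≈ 4.1291e+6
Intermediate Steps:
(p(135) + (-20307/21247 + 20262/13237))*(-14893 + 45349) = (135 + (-20307/21247 + 20262/13237))*(-14893 + 45349) = (135 + (-20307*1/21247 + 20262*(1/13237)))*30456 = (135 + (-20307/21247 + 20262/13237))*30456 = (135 + 161702955/281246539)*30456 = (38129985720/281246539)*30456 = 1161286845088320/281246539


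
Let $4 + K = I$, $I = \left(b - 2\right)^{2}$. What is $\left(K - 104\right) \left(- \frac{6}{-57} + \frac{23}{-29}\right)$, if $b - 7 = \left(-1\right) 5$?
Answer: $\frac{40932}{551} \approx 74.287$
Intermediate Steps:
$b = 2$ ($b = 7 - 5 = 2$)
$I = 0$ ($I = \left(2 - 2\right)^{2} = 0^{2} = 0$)
$K = -4$ ($K = -4 + 0 = -4$)
$\left(K - 104\right) \left(- \frac{6}{-57} + \frac{23}{-29}\right) = \left(-4 - 104\right) \left(- \frac{6}{-57} + \frac{23}{-29}\right) = - 108 \left(\left(-6\right) \left(- \frac{1}{57}\right) + 23 \left(- \frac{1}{29}\right)\right) = - 108 \left(\frac{2}{19} - \frac{23}{29}\right) = \left(-108\right) \left(- \frac{379}{551}\right) = \frac{40932}{551}$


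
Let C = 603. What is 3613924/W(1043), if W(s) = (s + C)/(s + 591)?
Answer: 2952575908/823 ≈ 3.5876e+6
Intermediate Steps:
W(s) = (603 + s)/(591 + s) (W(s) = (s + 603)/(s + 591) = (603 + s)/(591 + s))
3613924/W(1043) = 3613924/(((603 + 1043)/(591 + 1043))) = 3613924/((1646/1634)) = 3613924/(((1/1634)*1646)) = 3613924/(823/817) = 3613924*(817/823) = 2952575908/823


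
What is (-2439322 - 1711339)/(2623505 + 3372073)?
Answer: -4150661/5995578 ≈ -0.69229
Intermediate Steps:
(-2439322 - 1711339)/(2623505 + 3372073) = -4150661/5995578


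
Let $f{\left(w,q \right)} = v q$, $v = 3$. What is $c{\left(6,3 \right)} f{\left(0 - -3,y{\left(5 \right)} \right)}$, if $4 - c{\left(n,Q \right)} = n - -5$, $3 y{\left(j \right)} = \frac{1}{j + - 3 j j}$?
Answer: $\frac{1}{10} \approx 0.1$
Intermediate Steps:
$y{\left(j \right)} = \frac{1}{3 \left(j - 3 j^{2}\right)}$ ($y{\left(j \right)} = \frac{1}{3 \left(j + - 3 j j\right)} = \frac{1}{3 \left(j - 3 j^{2}\right)}$)
$f{\left(w,q \right)} = 3 q$
$c{\left(n,Q \right)} = -1 - n$ ($c{\left(n,Q \right)} = 4 - \left(n - -5\right) = 4 - \left(n + 5\right) = 4 - \left(5 + n\right) = -1 - n$)
$c{\left(6,3 \right)} f{\left(0 - -3,y{\left(5 \right)} \right)} = \left(-1 - 6\right) 3 \left(- \frac{1}{3 \cdot 5 \left(-1 + 3 \cdot 5\right)}\right) = \left(-1 - 6\right) 3 \left(\left(- \frac{1}{3}\right) \frac{1}{5} \frac{1}{-1 + 15}\right) = - 7 \cdot 3 \left(\left(- \frac{1}{3}\right) \frac{1}{5} \cdot \frac{1}{14}\right) = - 7 \cdot 3 \left(- \frac{1}{210}\right) = \left(-7\right) \left(- \frac{1}{70}\right) = \frac{1}{10}$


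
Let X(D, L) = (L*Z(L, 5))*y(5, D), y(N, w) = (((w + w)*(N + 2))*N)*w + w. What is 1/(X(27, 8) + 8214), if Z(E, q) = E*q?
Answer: 1/16346454 ≈ 6.1175e-8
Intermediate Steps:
y(N, w) = w + 2*N*w²*(2 + N) (y(N, w) = (((2*w)*(2 + N))*N)*w + w = ((2*w*(2 + N))*N)*w + w = (2*N*w*(2 + N))*w + w = 2*N*w²*(2 + N) + w = w + 2*N*w²*(2 + N))
X(D, L) = 5*D*L²*(1 + 70*D) (X(D, L) = (L*(L*5))*(D*(1 + 2*D*5² + 4*5*D)) = (L*(5*L))*(D*(1 + 2*D*25 + 20*D)) = (5*L²)*(D*(1 + 50*D + 20*D)) = (5*L²)*(D*(1 + 70*D)) = 5*D*L²*(1 + 70*D))
1/(X(27, 8) + 8214) = 1/(5*27*8²*(1 + 70*27) + 8214) = 1/(5*27*64*(1 + 1890) + 8214) = 1/(5*27*64*1891 + 8214) = 1/(16338240 + 8214) = 1/16346454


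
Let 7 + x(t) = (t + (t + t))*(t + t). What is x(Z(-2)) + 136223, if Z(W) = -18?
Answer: 138160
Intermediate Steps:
x(t) = -7 + 6*t² (x(t) = -7 + (t + (t + t))*(t + t) = -7 + (t + 2*t)*(2*t) = -7 + (3*t)*(2*t) = -7 + 6*t²)
x(Z(-2)) + 136223 = (-7 + 6*(-18)²) + 136223 = (-7 + 6*324) + 136223 = (-7 + 1944) + 136223 = 1937 + 136223 = 138160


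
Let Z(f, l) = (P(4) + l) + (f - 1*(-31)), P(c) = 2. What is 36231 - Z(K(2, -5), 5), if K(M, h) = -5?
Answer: 36198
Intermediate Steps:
Z(f, l) = 33 + f + l (Z(f, l) = (2 + l) + (f - 1*(-31)) = (2 + l) + (f + 31) = (2 + l) + (31 + f) = 33 + f + l)
36231 - Z(K(2, -5), 5) = 36231 - (33 - 5 + 5) = 36231 - 1*33 = 36231 - 33 = 36198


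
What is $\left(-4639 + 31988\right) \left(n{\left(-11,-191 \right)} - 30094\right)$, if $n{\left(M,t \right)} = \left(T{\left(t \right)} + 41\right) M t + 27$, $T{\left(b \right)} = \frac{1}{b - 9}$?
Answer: $\frac{306656104951}{200} \approx 1.5333 \cdot 10^{9}$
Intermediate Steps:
$T{\left(b \right)} = \frac{1}{-9 + b}$
$n{\left(M,t \right)} = 27 + M t \left(41 + \frac{1}{-9 + t}\right)$ ($n{\left(M,t \right)} = \left(\frac{1}{-9 + t} + 41\right) M t + 27 = \left(41 + \frac{1}{-9 + t}\right) M t + 27 = M \left(41 + \frac{1}{-9 + t}\right) t + 27 = M t \left(41 + \frac{1}{-9 + t}\right) + 27 = 27 + M t \left(41 + \frac{1}{-9 + t}\right)$)
$\left(-4639 + 31988\right) \left(n{\left(-11,-191 \right)} - 30094\right) = \left(-4639 + 31988\right) \left(\frac{\left(-11\right) \left(-191\right) + \left(-9 - 191\right) \left(27 + 41 \left(-11\right) \left(-191\right)\right)}{-9 - 191} - 30094\right) = 27349 \left(\frac{2101 - 200 \left(27 + 86141\right)}{-200} - 30094\right) = 27349 \left(- \frac{2101 - 17233600}{200} - 30094\right) = 27349 \left(\left(- \frac{1}{200}\right) \left(-17231499\right) - 30094\right) = 27349 \left(\frac{17231499}{200} - 30094\right) = 27349 \cdot \frac{11212699}{200} = \frac{306656104951}{200}$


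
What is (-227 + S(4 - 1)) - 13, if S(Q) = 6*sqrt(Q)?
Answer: -240 + 6*sqrt(3) ≈ -229.61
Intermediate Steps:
(-227 + S(4 - 1)) - 13 = (-227 + 6*sqrt(4 - 1)) - 13 = (-227 + 6*sqrt(3)) - 13 = -240 + 6*sqrt(3)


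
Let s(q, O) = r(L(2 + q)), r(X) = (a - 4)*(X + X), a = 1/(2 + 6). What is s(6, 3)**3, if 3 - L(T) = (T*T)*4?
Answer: 482443706107/64 ≈ 7.5382e+9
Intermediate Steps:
L(T) = 3 - 4*T**2 (L(T) = 3 - T*T*4 = 3 - T**2*4 = 3 - 4*T**2)
a = 1/8 ≈ 0.12500
r(X) = -31*X/4 (r(X) = (1/8 - 4)*(X + X) = -31*X/4)
s(q, O) = -93/4 + 31*(2 + q)**2 (s(q, O) = -31*(3 - 4*(2 + q)**2)/4 = -93/4 + 31*(2 + q)**2)
s(6, 3)**3 = (-93/4 + 31*(2 + 6)**2)**3 = (-93/4 + 31*8**2)**3 = (-93/4 + 31*64)**3 = (-93/4 + 1984)**3 = (7843/4)**3 = 482443706107/64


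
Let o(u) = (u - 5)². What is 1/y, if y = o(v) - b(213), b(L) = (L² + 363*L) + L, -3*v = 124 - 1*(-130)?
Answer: -9/1033748 ≈ -8.7062e-6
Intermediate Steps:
v = -254/3 (v = -(124 - 1*(-130))/3 = -(124 + 130)/3 = -⅓*254 = -254/3 ≈ -84.667)
o(u) = (-5 + u)²
b(L) = L² + 364*L
y = -1033748/9 (y = (-5 - 254/3)² - 213*(364 + 213) = (-269/3)² - 213*577 = 72361/9 - 1*122901 = 72361/9 - 122901 = -1033748/9 ≈ -1.1486e+5)
1/y = 1/(-1033748/9) = -9/1033748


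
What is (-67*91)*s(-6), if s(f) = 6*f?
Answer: 219492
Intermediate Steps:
(-67*91)*s(-6) = (-67*91)*(6*(-6)) = -6097*(-36) = 219492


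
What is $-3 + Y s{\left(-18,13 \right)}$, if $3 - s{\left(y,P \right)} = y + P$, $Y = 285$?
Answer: $2277$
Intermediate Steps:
$s{\left(y,P \right)} = 3 - P - y$ ($s{\left(y,P \right)} = 3 - \left(y + P\right) = 3 - \left(P + y\right) = 3 - P - y$)
$-3 + Y s{\left(-18,13 \right)} = -3 + 285 \left(3 - 13 - -18\right) = -3 + 285 \left(3 - 13 + 18\right) = -3 + 285 \cdot 8 = -3 + 2280 = 2277$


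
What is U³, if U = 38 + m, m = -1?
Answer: 50653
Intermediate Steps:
U = 37 (U = 38 - 1 = 37)
U³ = 37³ = 50653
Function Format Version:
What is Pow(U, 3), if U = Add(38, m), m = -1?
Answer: 50653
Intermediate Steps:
U = 37 (U = Add(38, -1) = 37)
Pow(U, 3) = Pow(37, 3) = 50653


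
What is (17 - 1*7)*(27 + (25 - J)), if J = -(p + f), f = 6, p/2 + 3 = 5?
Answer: 620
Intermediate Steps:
p = 4 (p = -6 + 2*5 = -6 + 10 = 4)
J = -10 (J = -(4 + 6) = -1*10 = -10)
(17 - 1*7)*(27 + (25 - J)) = (17 - 1*7)*(27 + (25 - 1*(-10))) = (17 - 7)*(27 + (25 + 10)) = 10*(27 + 35) = 10*62 = 620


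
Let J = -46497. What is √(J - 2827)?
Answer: 2*I*√12331 ≈ 222.09*I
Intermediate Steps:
√(J - 2827) = √(-46497 - 2827) = √(-49324) = 2*I*√12331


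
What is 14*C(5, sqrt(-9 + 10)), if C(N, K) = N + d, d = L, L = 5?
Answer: 140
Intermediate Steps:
d = 5
C(N, K) = 5 + N (C(N, K) = N + 5 = 5 + N)
14*C(5, sqrt(-9 + 10)) = 14*(5 + 5) = 14*10 = 140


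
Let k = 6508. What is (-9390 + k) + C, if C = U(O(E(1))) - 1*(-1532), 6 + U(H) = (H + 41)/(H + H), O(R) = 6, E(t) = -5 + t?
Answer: -16225/12 ≈ -1352.1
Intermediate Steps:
U(H) = -6 + (41 + H)/(2*H) (U(H) = -6 + (H + 41)/(H + H) = -6 + (41 + H)/((2*H)) = -6 + (41 + H)*(1/(2*H)) = -6 + (41 + H)/(2*H))
C = 18359/12 (C = (1/2)*(41 - 11*6)/6 - 1*(-1532) = (1/2)*(1/6)*(41 - 66) + 1532 = (1/2)*(1/6)*(-25) + 1532 = -25/12 + 1532 = 18359/12 ≈ 1529.9)
(-9390 + k) + C = (-9390 + 6508) + 18359/12 = -2882 + 18359/12 = -16225/12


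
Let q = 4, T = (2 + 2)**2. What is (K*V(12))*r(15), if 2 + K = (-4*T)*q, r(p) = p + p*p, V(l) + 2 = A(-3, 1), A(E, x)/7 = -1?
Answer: 557280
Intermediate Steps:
A(E, x) = -7 (A(E, x) = 7*(-1) = -7)
V(l) = -9 (V(l) = -2 - 7 = -9)
T = 16 (T = 4**2 = 16)
r(p) = p + p**2
K = -258 (K = -2 - 4*16*4 = -2 - 64*4 = -2 - 256 = -258)
(K*V(12))*r(15) = (-258*(-9))*(15*(1 + 15)) = 2322*(15*16) = 2322*240 = 557280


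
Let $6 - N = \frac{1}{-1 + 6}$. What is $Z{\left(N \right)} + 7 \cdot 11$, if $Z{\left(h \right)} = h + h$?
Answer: $\frac{443}{5} \approx 88.6$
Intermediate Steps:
$N = \frac{29}{5}$ ($N = 6 - \frac{1}{-1 + 6} = 6 - \frac{1}{5} = \frac{29}{5} \approx 5.8$)
$Z{\left(h \right)} = 2 h$
$Z{\left(N \right)} + 7 \cdot 11 = 2 \cdot \frac{29}{5} + 7 \cdot 11 = \frac{58}{5} + 77 = \frac{443}{5}$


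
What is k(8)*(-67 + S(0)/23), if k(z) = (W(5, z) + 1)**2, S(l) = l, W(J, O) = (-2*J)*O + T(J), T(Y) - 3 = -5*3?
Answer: -554827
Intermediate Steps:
T(Y) = -12 (T(Y) = 3 - 5*3 = 3 - 15 = -12)
W(J, O) = -12 - 2*J*O (W(J, O) = (-2*J)*O - 12 = -2*J*O - 12 = -12 - 2*J*O)
k(z) = (-11 - 10*z)**2 (k(z) = ((-12 - 2*5*z) + 1)**2 = ((-12 - 10*z) + 1)**2 = (-11 - 10*z)**2)
k(8)*(-67 + S(0)/23) = (11 + 10*8)**2*(-67 + 0/23) = (11 + 80)**2*(-67 + 0*(1/23)) = 91**2*(-67 + 0) = 8281*(-67) = -554827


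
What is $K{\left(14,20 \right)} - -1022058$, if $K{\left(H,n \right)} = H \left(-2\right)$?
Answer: $1022030$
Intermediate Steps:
$K{\left(H,n \right)} = - 2 H$
$K{\left(14,20 \right)} - -1022058 = \left(-2\right) 14 - -1022058 = -28 + 1022058 = 1022030$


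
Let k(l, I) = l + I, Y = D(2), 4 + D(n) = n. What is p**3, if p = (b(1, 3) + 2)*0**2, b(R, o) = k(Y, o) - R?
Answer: 0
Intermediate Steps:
D(n) = -4 + n
Y = -2 (Y = -4 + 2 = -2)
k(l, I) = I + l
b(R, o) = -2 + o - R (b(R, o) = (o - 2) - R = (-2 + o) - R = -2 + o - R)
p = 0 (p = ((-2 + 3 - 1*1) + 2)*0**2 = ((-2 + 3 - 1) + 2)*0 = (0 + 2)*0 = 2*0 = 0)
p**3 = 0**3 = 0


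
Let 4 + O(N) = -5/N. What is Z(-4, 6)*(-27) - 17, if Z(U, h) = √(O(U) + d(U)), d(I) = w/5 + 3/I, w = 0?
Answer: -17 - 27*I*√14/2 ≈ -17.0 - 50.512*I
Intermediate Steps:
O(N) = -4 - 5/N
d(I) = 3/I (d(I) = 0/5 + 3/I = 0*(⅕) + 3/I = 0 + 3/I = 3/I)
Z(U, h) = √(-4 - 2/U) (Z(U, h) = √((-4 - 5/U) + 3/U) = √(-4 - 2/U))
Z(-4, 6)*(-27) - 17 = √(-4 - 2/(-4))*(-27) - 17 = √(-4 - 2*(-¼))*(-27) - 17 = √(-4 + ½)*(-27) - 17 = √(-7/2)*(-27) - 17 = (I*√14/2)*(-27) - 17 = -27*I*√14/2 - 17 = -17 - 27*I*√14/2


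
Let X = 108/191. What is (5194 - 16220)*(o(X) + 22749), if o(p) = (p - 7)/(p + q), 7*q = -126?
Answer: -11287554451/45 ≈ -2.5083e+8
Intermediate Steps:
q = -18 (q = (⅐)*(-126) = -18)
X = 108/191 (X = 108*(1/191) = 108/191 ≈ 0.56544)
o(p) = (-7 + p)/(-18 + p) (o(p) = (p - 7)/(p - 18) = (-7 + p)/(-18 + p))
(5194 - 16220)*(o(X) + 22749) = (5194 - 16220)*((-7 + 108/191)/(-18 + 108/191) + 22749) = -11026*(-1229/191/(-3330/191) + 22749) = -11026*(-191/3330*(-1229/191) + 22749) = -11026*(1229/3330 + 22749) = -11026*75755399/3330 = -11287554451/45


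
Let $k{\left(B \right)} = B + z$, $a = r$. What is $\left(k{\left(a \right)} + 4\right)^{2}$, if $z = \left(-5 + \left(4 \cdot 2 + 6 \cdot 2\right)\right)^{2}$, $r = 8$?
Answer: $56169$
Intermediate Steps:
$a = 8$
$z = 225$ ($z = \left(-5 + \left(8 + 12\right)\right)^{2} = \left(-5 + 20\right)^{2} = 15^{2} = 225$)
$k{\left(B \right)} = 225 + B$ ($k{\left(B \right)} = B + 225 = 225 + B$)
$\left(k{\left(a \right)} + 4\right)^{2} = \left(\left(225 + 8\right) + 4\right)^{2} = \left(233 + 4\right)^{2} = 237^{2} = 56169$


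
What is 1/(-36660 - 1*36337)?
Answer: -1/72997 ≈ -1.3699e-5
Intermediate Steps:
1/(-36660 - 1*36337) = 1/(-36660 - 36337) = 1/(-72997) = -1/72997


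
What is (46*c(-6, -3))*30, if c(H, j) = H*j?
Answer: 24840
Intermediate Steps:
(46*c(-6, -3))*30 = (46*(-6*(-3)))*30 = (46*18)*30 = 828*30 = 24840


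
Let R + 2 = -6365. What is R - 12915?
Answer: -19282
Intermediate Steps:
R = -6367 (R = -2 - 6365 = -6367)
R - 12915 = -6367 - 12915 = -19282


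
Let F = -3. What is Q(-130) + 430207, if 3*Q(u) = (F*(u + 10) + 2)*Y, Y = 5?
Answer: 1292431/3 ≈ 4.3081e+5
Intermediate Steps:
Q(u) = -140/3 - 5*u (Q(u) = ((-3*(u + 10) + 2)*5)/3 = ((-3*(10 + u) + 2)*5)/3 = (((-30 - 3*u) + 2)*5)/3 = ((-28 - 3*u)*5)/3 = (-140 - 15*u)/3 = -140/3 - 5*u)
Q(-130) + 430207 = (-140/3 - 5*(-130)) + 430207 = (-140/3 + 650) + 430207 = 1810/3 + 430207 = 1292431/3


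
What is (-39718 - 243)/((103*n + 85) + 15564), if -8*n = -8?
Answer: -39961/15752 ≈ -2.5369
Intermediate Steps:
n = 1 (n = -1/8*(-8) = 1)
(-39718 - 243)/((103*n + 85) + 15564) = (-39718 - 243)/((103*1 + 85) + 15564) = -39961/((103 + 85) + 15564) = -39961/(188 + 15564) = -39961/15752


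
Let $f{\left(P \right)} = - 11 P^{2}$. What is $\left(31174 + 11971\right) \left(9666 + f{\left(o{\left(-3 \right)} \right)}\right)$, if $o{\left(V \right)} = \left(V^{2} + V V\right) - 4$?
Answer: $324018950$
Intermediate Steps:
$o{\left(V \right)} = -4 + 2 V^{2}$ ($o{\left(V \right)} = \left(V^{2} + V^{2}\right) - 4 = 2 V^{2} - 4 = -4 + 2 V^{2}$)
$\left(31174 + 11971\right) \left(9666 + f{\left(o{\left(-3 \right)} \right)}\right) = \left(31174 + 11971\right) \left(9666 - 11 \left(-4 + 2 \left(-3\right)^{2}\right)^{2}\right) = 43145 \left(9666 - 11 \left(-4 + 2 \cdot 9\right)^{2}\right) = 43145 \left(9666 - 11 \left(-4 + 18\right)^{2}\right) = 43145 \left(9666 - 11 \cdot 14^{2}\right) = 43145 \left(9666 - 2156\right) = 43145 \cdot 7510 = 324018950$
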